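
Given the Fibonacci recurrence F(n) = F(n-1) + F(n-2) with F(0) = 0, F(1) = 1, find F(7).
Computing the sequence terms:
0, 1, 1, 2, 3, 5, 8, 13

13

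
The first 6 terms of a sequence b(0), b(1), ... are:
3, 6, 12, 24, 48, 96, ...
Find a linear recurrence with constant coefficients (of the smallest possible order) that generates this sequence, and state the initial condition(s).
Look for the lowest-order linear relation among consecutive terms.
Observation: each term is 2× the previous.
Check at n=2: 2·6 = 12. ✓

b(n) = 2 × b(n-1), b(0) = 3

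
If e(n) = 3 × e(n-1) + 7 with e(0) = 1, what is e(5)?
Computing step by step:
e(0) = 1
e(1) = 3 × 1 + 7 = 10
e(2) = 3 × 10 + 7 = 37
e(3) = 3 × 37 + 7 = 118
e(4) = 3 × 118 + 7 = 361
e(5) = 3 × 361 + 7 = 1090

1090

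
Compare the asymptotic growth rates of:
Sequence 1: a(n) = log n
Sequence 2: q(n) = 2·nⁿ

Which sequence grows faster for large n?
Comparing growth rates:
Growth-rate hierarchy: log n ≺ any polynomial ≺ any exponential cⁿ (c>1) ≺ n! ≺ nⁿ.
super-exponential nⁿ dominates logarithmic asymptotically.

q(n) grows faster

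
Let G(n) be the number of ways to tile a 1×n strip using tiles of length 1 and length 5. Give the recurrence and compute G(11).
Condition on the last tile: it has length 1 (leaving a 1×(n-1) strip) or length 5 (leaving a 1×(n-5) strip), so G(n) = G(n-1) + G(n-5) (order-5 linear recurrence).
For 0 ≤ i < 5 only unit tiles fit, so G(i) = 1.
Iterating the recurrence: G(5) = 2, G(6) = 3, G(7) = 4, G(8) = 5, G(9) = 6, G(10) = 8, G(11) = 11.

G(n) = G(n-1) + G(n-5), with G(i) = 1 for 0 ≤ i < 5; G(11) = 11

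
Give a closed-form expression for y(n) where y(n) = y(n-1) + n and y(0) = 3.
Recurrence: y(n) = y(n-1) + n, initial: y(0) = 3.
Telescoping: y(n) = y(0) + Σᵢ₌₁ⁿ i = 3 + n(n+1)/2.

y(n) = n(n+1)/2 + 3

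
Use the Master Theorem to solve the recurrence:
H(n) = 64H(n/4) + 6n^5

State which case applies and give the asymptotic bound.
Master Theorem template: H(n) = a·H(n/b) + f(n).
Here: a=64, b=4, f(n)=6n^5
Compute log_b(a) = log_4(64) = 3.
f(n) = 6n^5 = Ω(n^(3+ε)) with ε = 2, and the regularity condition holds (a·f(n/b) = (a/b^5)·f(n) with a/b^5 = 4^-2 < 1). Case 3: H(n) = Θ(f(n)) = Θ(n^5).

Case 3: H(n) = Θ(n^5)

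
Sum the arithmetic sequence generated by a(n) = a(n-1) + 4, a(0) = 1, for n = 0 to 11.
Computing the sequence terms: 1, 5, 9, 13, 17, 21, 25, 29, 33, 37, 41, 45
Adding these values together:

276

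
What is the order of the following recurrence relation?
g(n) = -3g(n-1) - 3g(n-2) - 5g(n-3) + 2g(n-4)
The order is the largest lag k for which g(n-k) appears. Here the deepest term is g(n-4), so the order is 4.

Order 4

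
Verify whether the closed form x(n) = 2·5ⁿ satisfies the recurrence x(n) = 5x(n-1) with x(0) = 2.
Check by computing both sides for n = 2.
From the recurrence with x(0) = 2:
  x(0) = 2, x(1) = 10, x(2) = 50
  so the recurrence gives x(2) = 50.
From the proposed closed form x(n) = 2·5ⁿ:
  x(2) = 50.
Both sides give 50 at n = 2, and the initial condition(s) match, so the closed form is consistent.

Yes, the closed form is correct.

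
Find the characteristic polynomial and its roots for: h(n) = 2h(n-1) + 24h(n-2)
Substitute h(n) = rⁿ and divide through by rⁿ⁻²: r² - 2r - 24 = 0
Factor: (r - 6)(r + 4) = 0, so r = 6, -4.
General solution: h(n) = A·6ⁿ + B·(-4)ⁿ

Characteristic: r² - 2r - 24 = 0, Roots: r = 6, -4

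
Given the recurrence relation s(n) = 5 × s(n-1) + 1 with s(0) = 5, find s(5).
Computing step by step:
s(0) = 5
s(1) = 5 × 5 + 1 = 26
s(2) = 5 × 26 + 1 = 131
s(3) = 5 × 131 + 1 = 656
s(4) = 5 × 656 + 1 = 3281
s(5) = 5 × 3281 + 1 = 16406

16406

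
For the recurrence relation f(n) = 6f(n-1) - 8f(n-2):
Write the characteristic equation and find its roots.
Substitute f(n) = rⁿ and divide through by rⁿ⁻²: r² - 6r + 8 = 0
Factor: (r - 2)(r - 4) = 0, so r = 2, 4.
General solution: f(n) = A·2ⁿ + B·4ⁿ

Characteristic: r² - 6r + 8 = 0, Roots: r = 2, 4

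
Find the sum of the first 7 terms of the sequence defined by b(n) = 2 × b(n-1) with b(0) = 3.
Computing the sequence terms: 3, 6, 12, 24, 48, 96, 192
Adding these values together:

381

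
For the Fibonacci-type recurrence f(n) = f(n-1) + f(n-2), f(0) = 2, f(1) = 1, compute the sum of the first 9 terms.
Computing the sequence terms: 2, 1, 3, 4, 7, 11, 18, 29, 47
Adding these values together:

122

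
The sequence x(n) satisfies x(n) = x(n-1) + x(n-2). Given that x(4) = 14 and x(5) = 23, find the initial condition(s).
Work backwards using x(k) = x(k+2) - x(k+1):
x(3) = x(5) - x(4) = 23 - 14 = 9
x(2) = x(4) - x(3) = 14 - 9 = 5
x(1) = x(3) - x(2) = 9 - 5 = 4
x(0) = x(2) - x(1) = 5 - 4 = 1

x(0) = 1, x(1) = 4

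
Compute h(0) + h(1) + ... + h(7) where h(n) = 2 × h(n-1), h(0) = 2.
Computing the sequence terms: 2, 4, 8, 16, 32, 64, 128, 256
Adding these values together:

510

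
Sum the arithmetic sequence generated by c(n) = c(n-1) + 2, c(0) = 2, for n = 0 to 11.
Computing the sequence terms: 2, 4, 6, 8, 10, 12, 14, 16, 18, 20, 22, 24
Adding these values together:

156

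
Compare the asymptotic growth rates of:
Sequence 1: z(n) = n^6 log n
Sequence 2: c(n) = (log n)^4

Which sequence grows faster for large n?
Comparing growth rates:
Growth-rate hierarchy: log n ≺ any polynomial ≺ any exponential cⁿ (c>1) ≺ n! ≺ nⁿ.
polynomial degree 6 (with log factor) dominates polylogarithmic (log n)^4 asymptotically.

z(n) grows faster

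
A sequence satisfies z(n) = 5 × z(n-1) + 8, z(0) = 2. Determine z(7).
Computing step by step:
z(0) = 2
z(1) = 5 × 2 + 8 = 18
z(2) = 5 × 18 + 8 = 98
z(3) = 5 × 98 + 8 = 498
z(4) = 5 × 498 + 8 = 2498
z(5) = 5 × 2498 + 8 = 12498
z(6) = 5 × 12498 + 8 = 62498
z(7) = 5 × 62498 + 8 = 312498

312498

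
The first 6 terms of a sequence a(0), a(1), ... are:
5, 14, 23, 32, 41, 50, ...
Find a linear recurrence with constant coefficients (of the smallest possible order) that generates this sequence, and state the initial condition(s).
Look for the lowest-order linear relation among consecutive terms.
Observation: consecutive differences are constant (= 9).
Check at n=2: 1·14 + 9 = 23. ✓

a(n) = a(n-1) + 9, a(0) = 5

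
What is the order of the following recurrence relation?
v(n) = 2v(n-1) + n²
The order is the largest lag k for which v(n-k) appears. Here the deepest term is v(n-1) (the n² term is non-homogeneous and does not affect the order), so the order is 1.

Order 1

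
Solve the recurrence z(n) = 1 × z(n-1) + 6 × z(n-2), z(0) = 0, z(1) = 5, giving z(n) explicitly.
Recurrence: z(n) = 1 × z(n-1) + 6 × z(n-2), initial: z(0) = 0, z(1) = 5.
Characteristic equation: r² - 1r - 6 = 0, which factors as (r - 3)(r + 2) = 0, so r = 3, -2. General solution z(n) = A·3ⁿ + B·(-2)ⁿ. From z(0) = 0: A + B = 0. From z(1) = 5: 3A - 2B = 5. Solving gives A = 1, B = -1.

z(n) = 3ⁿ - (-2)ⁿ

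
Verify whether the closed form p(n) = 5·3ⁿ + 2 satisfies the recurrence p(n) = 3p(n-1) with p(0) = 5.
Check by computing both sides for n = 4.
From the recurrence with p(0) = 5:
  p(0) = 5, p(1) = 15, p(2) = 45, p(3) = 135, p(4) = 405
  so the recurrence gives p(4) = 405.
From the proposed closed form p(n) = 5·3ⁿ + 2:
  p(4) = 407.
The recurrence gives 405 but the closed form gives 407, so the closed form does not satisfy the recurrence.

No, the closed form is incorrect.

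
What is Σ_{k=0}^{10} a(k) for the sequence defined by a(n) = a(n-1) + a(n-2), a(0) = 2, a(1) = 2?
Computing the sequence terms: 2, 2, 4, 6, 10, 16, 26, 42, 68, 110, 178
Adding these values together:

464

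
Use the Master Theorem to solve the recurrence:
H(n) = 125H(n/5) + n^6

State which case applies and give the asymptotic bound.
Master Theorem template: H(n) = a·H(n/b) + f(n).
Here: a=125, b=5, f(n)=n^6
Compute log_b(a) = log_5(125) = 3.
f(n) = n^6 = Ω(n^(3+ε)) with ε = 3, and the regularity condition holds (a·f(n/b) = (a/b^6)·f(n) with a/b^6 = 5^-3 < 1). Case 3: H(n) = Θ(f(n)) = Θ(n^6).

Case 3: H(n) = Θ(n^6)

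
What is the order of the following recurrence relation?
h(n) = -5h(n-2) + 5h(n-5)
The order is the largest lag k for which h(n-k) appears. Here the deepest term is h(n-5), so the order is 5.

Order 5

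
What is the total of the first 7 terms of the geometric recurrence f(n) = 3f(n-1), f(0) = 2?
Computing the sequence terms: 2, 6, 18, 54, 162, 486, 1458
Adding these values together:

2186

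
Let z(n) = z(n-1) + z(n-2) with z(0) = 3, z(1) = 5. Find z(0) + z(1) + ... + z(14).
Computing the sequence terms: 3, 5, 8, 13, 21, 34, 55, 89, 144, 233, 377, 610, 987, 1597, 2584
Adding these values together:

6760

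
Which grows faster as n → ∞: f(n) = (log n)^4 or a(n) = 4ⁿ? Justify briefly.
Comparing growth rates:
Growth-rate hierarchy: log n ≺ any polynomial ≺ any exponential cⁿ (c>1) ≺ n! ≺ nⁿ.
exponential base 4 dominates polylogarithmic (log n)^4 asymptotically.

a(n) grows faster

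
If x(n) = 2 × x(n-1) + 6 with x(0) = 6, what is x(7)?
Computing step by step:
x(0) = 6
x(1) = 2 × 6 + 6 = 18
x(2) = 2 × 18 + 6 = 42
x(3) = 2 × 42 + 6 = 90
x(4) = 2 × 90 + 6 = 186
x(5) = 2 × 186 + 6 = 378
x(6) = 2 × 378 + 6 = 762
x(7) = 2 × 762 + 6 = 1530

1530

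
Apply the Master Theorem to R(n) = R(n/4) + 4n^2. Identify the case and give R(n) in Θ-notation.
Master Theorem template: R(n) = a·R(n/b) + f(n).
Here: a=1, b=4, f(n)=4n^2
Compute log_b(a) = log_4(1) = 0.
f(n) = 4n^2 = Ω(n^(0+ε)) with ε = 2, and the regularity condition holds (a·f(n/b) = (a/b^2)·f(n) with a/b^2 = 4^-2 < 1). Case 3: R(n) = Θ(f(n)) = Θ(n^2).

Case 3: R(n) = Θ(n^2)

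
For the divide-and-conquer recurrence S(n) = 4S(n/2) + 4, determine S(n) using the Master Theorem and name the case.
Master Theorem template: S(n) = a·S(n/b) + f(n).
Here: a=4, b=2, f(n)=4
Compute log_b(a) = log_2(4) = 2.
f(n) = 4 = O(n^(2-ε)) with ε = 2. Case 1: S(n) = Θ(n^log_b(a)) = Θ(n^2).

Case 1: S(n) = Θ(n^2)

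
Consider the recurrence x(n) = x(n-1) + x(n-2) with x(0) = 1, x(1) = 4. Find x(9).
Computing the sequence terms:
1, 4, 5, 9, 14, 23, 37, 60, 97, 157

157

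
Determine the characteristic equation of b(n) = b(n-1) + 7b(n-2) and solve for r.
Substitute b(n) = rⁿ and divide through by rⁿ⁻²: r² - r - 7 = 0
Discriminant: 1² + 4·7 = 29, not a perfect square, so by the quadratic formula r = (1 ± √29)/2.
General solution: b(n) = A·r₁ⁿ + B·r₂ⁿ where r₁,r₂ = (1 ± √29)/2

Characteristic: r² - r - 7 = 0, Roots: r = (1 ± √29)/2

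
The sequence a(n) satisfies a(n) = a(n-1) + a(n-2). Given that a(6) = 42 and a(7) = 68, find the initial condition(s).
Work backwards using a(k) = a(k+2) - a(k+1):
a(5) = a(7) - a(6) = 68 - 42 = 26
a(4) = a(6) - a(5) = 42 - 26 = 16
a(3) = a(5) - a(4) = 26 - 16 = 10
a(2) = a(4) - a(3) = 16 - 10 = 6
a(1) = a(3) - a(2) = 10 - 6 = 4
a(0) = a(2) - a(1) = 6 - 4 = 2

a(0) = 2, a(1) = 4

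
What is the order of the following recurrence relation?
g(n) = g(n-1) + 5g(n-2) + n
The order is the largest lag k for which g(n-k) appears. Here the deepest term is g(n-2) (the n term is non-homogeneous and does not affect the order), so the order is 2.

Order 2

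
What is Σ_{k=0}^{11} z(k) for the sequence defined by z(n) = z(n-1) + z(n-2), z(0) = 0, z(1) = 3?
Computing the sequence terms: 0, 3, 3, 6, 9, 15, 24, 39, 63, 102, 165, 267
Adding these values together:

696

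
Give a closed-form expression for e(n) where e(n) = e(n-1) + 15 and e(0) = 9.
Recurrence: e(n) = e(n-1) + 15, initial: e(0) = 9.
Each step adds 15, so e(n) = e(0) + 15n = 15n + 9.

e(n) = 15n + 9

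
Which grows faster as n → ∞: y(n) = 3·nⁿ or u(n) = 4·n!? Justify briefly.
Comparing growth rates:
Growth-rate hierarchy: log n ≺ any polynomial ≺ any exponential cⁿ (c>1) ≺ n! ≺ nⁿ.
super-exponential nⁿ dominates factorial asymptotically.

y(n) grows faster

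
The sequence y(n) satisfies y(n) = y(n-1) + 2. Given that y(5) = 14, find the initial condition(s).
y(5) = y(0) + 5·2, so y(0) = 14 - 10 = 4.

y(0) = 4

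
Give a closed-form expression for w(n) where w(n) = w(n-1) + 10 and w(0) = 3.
Recurrence: w(n) = w(n-1) + 10, initial: w(0) = 3.
Each step adds 10, so w(n) = w(0) + 10n = 10n + 3.

w(n) = 10n + 3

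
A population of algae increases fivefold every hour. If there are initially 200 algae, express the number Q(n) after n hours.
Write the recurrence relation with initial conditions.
Each hour multiplies the count by 5, so the count after n hours depends only on the count after n-1 hours: Q(n) = 5 × Q(n-1). The starting count gives Q(0) = 200.
Unrolling n times gives the closed form Q(n) = 200 × 5ⁿ.

Q(n) = 5 × Q(n-1), Q(0) = 200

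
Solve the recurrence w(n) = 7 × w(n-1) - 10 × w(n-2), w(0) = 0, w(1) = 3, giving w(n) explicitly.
Recurrence: w(n) = 7 × w(n-1) - 10 × w(n-2), initial: w(0) = 0, w(1) = 3.
Characteristic equation: r² - 7r + 10 = 0, which factors as (r - 5)(r - 2) = 0, so r = 5, 2. General solution w(n) = A·5ⁿ + B·2ⁿ. From w(0) = 0: A + B = 0. From w(1) = 3: 5A + 2B = 3. Solving gives A = 1, B = -1.

w(n) = 5ⁿ - 2ⁿ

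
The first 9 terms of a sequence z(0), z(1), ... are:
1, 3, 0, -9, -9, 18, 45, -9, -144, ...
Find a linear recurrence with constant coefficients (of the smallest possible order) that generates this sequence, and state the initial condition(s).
Look for the lowest-order linear relation among consecutive terms.
Observation: z(n) - 1·z(n-1) - (-3)·z(n-2) = 0 holds for the shown terms, and no order-1 relation z(n) = α·z(n-1) + β fits.
Check at n=3: 1·0 + (-3)·3 = -9. ✓

z(n) = z(n-1) - 3z(n-2), z(0) = 1, z(1) = 3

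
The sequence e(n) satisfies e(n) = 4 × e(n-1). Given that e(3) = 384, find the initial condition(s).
In general e(n) = 4ⁿ · e(0). At n = 3: e(0) = e(3) / 4^3 = 384 / 64 = 6.

e(0) = 6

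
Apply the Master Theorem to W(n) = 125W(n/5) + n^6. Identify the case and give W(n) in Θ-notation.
Master Theorem template: W(n) = a·W(n/b) + f(n).
Here: a=125, b=5, f(n)=n^6
Compute log_b(a) = log_5(125) = 3.
f(n) = n^6 = Ω(n^(3+ε)) with ε = 3, and the regularity condition holds (a·f(n/b) = (a/b^6)·f(n) with a/b^6 = 5^-3 < 1). Case 3: W(n) = Θ(f(n)) = Θ(n^6).

Case 3: W(n) = Θ(n^6)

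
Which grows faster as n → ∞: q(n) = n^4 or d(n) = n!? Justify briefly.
Comparing growth rates:
Growth-rate hierarchy: log n ≺ any polynomial ≺ any exponential cⁿ (c>1) ≺ n! ≺ nⁿ.
factorial dominates polynomial degree 4 asymptotically.

d(n) grows faster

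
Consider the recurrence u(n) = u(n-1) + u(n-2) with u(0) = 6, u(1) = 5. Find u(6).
Computing the sequence terms:
6, 5, 11, 16, 27, 43, 70

70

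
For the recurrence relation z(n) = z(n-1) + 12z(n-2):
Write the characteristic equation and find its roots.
Substitute z(n) = rⁿ and divide through by rⁿ⁻²: r² - r - 12 = 0
Factor: (r + 3)(r - 4) = 0, so r = -3, 4.
General solution: z(n) = A·(-3)ⁿ + B·4ⁿ

Characteristic: r² - r - 12 = 0, Roots: r = -3, 4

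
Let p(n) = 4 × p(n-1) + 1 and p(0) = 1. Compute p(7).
Computing step by step:
p(0) = 1
p(1) = 4 × 1 + 1 = 5
p(2) = 4 × 5 + 1 = 21
p(3) = 4 × 21 + 1 = 85
p(4) = 4 × 85 + 1 = 341
p(5) = 4 × 341 + 1 = 1365
p(6) = 4 × 1365 + 1 = 5461
p(7) = 4 × 5461 + 1 = 21845

21845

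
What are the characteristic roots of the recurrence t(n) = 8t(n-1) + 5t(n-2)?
Substitute t(n) = rⁿ and divide through by rⁿ⁻²: r² - 8r - 5 = 0
Discriminant: 8² + 4·5 = 84, not a perfect square, so by the quadratic formula r = (8 ± √84)/2.
General solution: t(n) = A·r₁ⁿ + B·r₂ⁿ where r₁,r₂ = (8 ± √84)/2

Characteristic: r² - 8r - 5 = 0, Roots: r = (8 ± √84)/2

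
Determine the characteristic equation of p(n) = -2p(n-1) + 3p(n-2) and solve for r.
Substitute p(n) = rⁿ and divide through by rⁿ⁻²: r² + 2r - 3 = 0
Factor: (r + 3)(r - 1) = 0, so r = -3, 1.
General solution: p(n) = A·(-3)ⁿ + B·1ⁿ

Characteristic: r² + 2r - 3 = 0, Roots: r = -3, 1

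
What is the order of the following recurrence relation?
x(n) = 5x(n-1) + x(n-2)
The order is the largest lag k for which x(n-k) appears. Here the deepest term is x(n-2), so the order is 2.

Order 2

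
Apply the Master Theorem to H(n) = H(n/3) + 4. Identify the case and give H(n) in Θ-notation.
Master Theorem template: H(n) = a·H(n/b) + f(n).
Here: a=1, b=3, f(n)=4
Compute log_b(a) = log_3(1) = 0.
f(n) = 4 = Θ(1). Case 2: H(n) = Θ(log n).

Case 2: H(n) = Θ(log n)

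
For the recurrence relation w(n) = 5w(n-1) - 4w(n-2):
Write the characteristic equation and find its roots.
Substitute w(n) = rⁿ and divide through by rⁿ⁻²: r² - 5r + 4 = 0
Factor: (r - 1)(r - 4) = 0, so r = 1, 4.
General solution: w(n) = A·1ⁿ + B·4ⁿ

Characteristic: r² - 5r + 4 = 0, Roots: r = 1, 4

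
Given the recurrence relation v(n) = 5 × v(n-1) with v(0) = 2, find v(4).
Computing step by step:
v(0) = 2
v(1) = 5 × 2 = 10
v(2) = 5 × 10 = 50
v(3) = 5 × 50 = 250
v(4) = 5 × 250 = 1250

1250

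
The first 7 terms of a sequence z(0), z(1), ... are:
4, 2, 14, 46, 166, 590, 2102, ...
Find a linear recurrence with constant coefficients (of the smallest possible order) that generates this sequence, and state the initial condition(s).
Look for the lowest-order linear relation among consecutive terms.
Observation: z(n) - 3·z(n-1) - (2)·z(n-2) = 0 holds for the shown terms, and no order-1 relation z(n) = α·z(n-1) + β fits.
Check at n=3: 3·14 + (2)·2 = 46. ✓

z(n) = 3z(n-1) + 2z(n-2), z(0) = 4, z(1) = 2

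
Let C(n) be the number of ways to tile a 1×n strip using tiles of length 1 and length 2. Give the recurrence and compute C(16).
Condition on the last tile: it has length 1 (leaving a 1×(n-1) strip) or length 2 (leaving a 1×(n-2) strip), so C(n) = C(n-1) + C(n-2) (order-2 linear recurrence).
For 0 ≤ i < 2 only unit tiles fit, so C(i) = 1.
Iterating the recurrence: C(2) = 2, C(3) = 3, C(4) = 5, C(5) = 8, C(6) = 13, C(7) = 21, C(8) = 34, C(9) = 55, C(10) = 89, C(11) = 144, C(12) = 233, C(13) = 377, C(14) = 610, C(15) = 987, C(16) = 1597.

C(n) = C(n-1) + C(n-2), with C(i) = 1 for 0 ≤ i < 2; C(16) = 1597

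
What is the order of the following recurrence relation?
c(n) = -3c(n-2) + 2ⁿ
The order is the largest lag k for which c(n-k) appears. Here the deepest term is c(n-2) (the 2ⁿ term is non-homogeneous and does not affect the order), so the order is 2.

Order 2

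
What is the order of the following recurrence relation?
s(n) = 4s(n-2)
The order is the largest lag k for which s(n-k) appears. Here the deepest term is s(n-2), so the order is 2.

Order 2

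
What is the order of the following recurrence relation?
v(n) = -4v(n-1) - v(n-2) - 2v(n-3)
The order is the largest lag k for which v(n-k) appears. Here the deepest term is v(n-3), so the order is 3.

Order 3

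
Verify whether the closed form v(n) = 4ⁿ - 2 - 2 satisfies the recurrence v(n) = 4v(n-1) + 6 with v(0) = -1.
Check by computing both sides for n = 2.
From the recurrence with v(0) = -1:
  v(0) = -1, v(1) = 2, v(2) = 14
  so the recurrence gives v(2) = 14.
From the proposed closed form v(n) = 4ⁿ - 2 - 2:
  v(2) = 12.
The recurrence gives 14 but the closed form gives 12, so the closed form does not satisfy the recurrence.

No, the closed form is incorrect.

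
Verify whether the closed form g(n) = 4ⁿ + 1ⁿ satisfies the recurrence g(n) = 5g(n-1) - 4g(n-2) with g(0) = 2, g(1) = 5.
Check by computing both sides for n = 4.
From the recurrence with g(0) = 2, g(1) = 5:
  g(0) = 2, g(1) = 5, g(2) = 17, g(3) = 65, g(4) = 257
  so the recurrence gives g(4) = 257.
From the proposed closed form g(n) = 4ⁿ + 1ⁿ:
  g(4) = 257.
Both sides give 257 at n = 4, and the initial condition(s) match, so the closed form is consistent.

Yes, the closed form is correct.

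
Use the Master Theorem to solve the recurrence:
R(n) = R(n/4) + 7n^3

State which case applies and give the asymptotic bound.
Master Theorem template: R(n) = a·R(n/b) + f(n).
Here: a=1, b=4, f(n)=7n^3
Compute log_b(a) = log_4(1) = 0.
f(n) = 7n^3 = Ω(n^(0+ε)) with ε = 3, and the regularity condition holds (a·f(n/b) = (a/b^3)·f(n) with a/b^3 = 4^-3 < 1). Case 3: R(n) = Θ(f(n)) = Θ(n^3).

Case 3: R(n) = Θ(n^3)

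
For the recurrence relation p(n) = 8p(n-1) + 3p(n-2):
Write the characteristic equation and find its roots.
Substitute p(n) = rⁿ and divide through by rⁿ⁻²: r² - 8r - 3 = 0
Discriminant: 8² + 4·3 = 76, not a perfect square, so by the quadratic formula r = (8 ± √76)/2.
General solution: p(n) = A·r₁ⁿ + B·r₂ⁿ where r₁,r₂ = (8 ± √76)/2

Characteristic: r² - 8r - 3 = 0, Roots: r = (8 ± √76)/2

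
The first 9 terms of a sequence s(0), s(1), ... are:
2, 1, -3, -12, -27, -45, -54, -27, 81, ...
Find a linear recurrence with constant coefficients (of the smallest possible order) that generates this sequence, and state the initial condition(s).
Look for the lowest-order linear relation among consecutive terms.
Observation: s(n) - 3·s(n-1) - (-3)·s(n-2) = 0 holds for the shown terms, and no order-1 relation s(n) = α·s(n-1) + β fits.
Check at n=3: 3·-3 + (-3)·1 = -12. ✓

s(n) = 3s(n-1) - 3s(n-2), s(0) = 2, s(1) = 1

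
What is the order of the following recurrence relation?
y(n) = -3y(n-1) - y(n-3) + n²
The order is the largest lag k for which y(n-k) appears. Here the deepest term is y(n-3) (the n² term is non-homogeneous and does not affect the order), so the order is 3.

Order 3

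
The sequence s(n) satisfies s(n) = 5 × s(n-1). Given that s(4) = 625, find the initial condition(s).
In general s(n) = 5ⁿ · s(0). At n = 4: s(0) = s(4) / 5^4 = 625 / 625 = 1.

s(0) = 1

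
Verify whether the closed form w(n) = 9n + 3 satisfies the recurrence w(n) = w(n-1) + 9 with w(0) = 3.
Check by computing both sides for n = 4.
From the recurrence with w(0) = 3:
  w(0) = 3, w(1) = 12, w(2) = 21, w(3) = 30, w(4) = 39
  so the recurrence gives w(4) = 39.
From the proposed closed form w(n) = 9n + 3:
  w(4) = 39.
Both sides give 39 at n = 4, and the initial condition(s) match, so the closed form is consistent.

Yes, the closed form is correct.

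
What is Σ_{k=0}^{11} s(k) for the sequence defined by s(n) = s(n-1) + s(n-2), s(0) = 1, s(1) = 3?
Computing the sequence terms: 1, 3, 4, 7, 11, 18, 29, 47, 76, 123, 199, 322
Adding these values together:

840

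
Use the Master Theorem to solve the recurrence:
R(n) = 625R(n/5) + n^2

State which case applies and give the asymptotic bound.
Master Theorem template: R(n) = a·R(n/b) + f(n).
Here: a=625, b=5, f(n)=n^2
Compute log_b(a) = log_5(625) = 4.
f(n) = n^2 = O(n^(4-ε)) with ε = 2. Case 1: R(n) = Θ(n^log_b(a)) = Θ(n^4).

Case 1: R(n) = Θ(n^4)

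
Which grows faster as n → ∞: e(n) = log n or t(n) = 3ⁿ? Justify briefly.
Comparing growth rates:
Growth-rate hierarchy: log n ≺ any polynomial ≺ any exponential cⁿ (c>1) ≺ n! ≺ nⁿ.
exponential base 3 dominates logarithmic asymptotically.

t(n) grows faster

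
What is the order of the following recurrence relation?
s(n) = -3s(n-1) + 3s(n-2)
The order is the largest lag k for which s(n-k) appears. Here the deepest term is s(n-2), so the order is 2.

Order 2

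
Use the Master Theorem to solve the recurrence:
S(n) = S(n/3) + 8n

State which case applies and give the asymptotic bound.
Master Theorem template: S(n) = a·S(n/b) + f(n).
Here: a=1, b=3, f(n)=8n
Compute log_b(a) = log_3(1) = 0.
f(n) = 8n = Ω(n^(0+ε)) with ε = 1, and the regularity condition holds (a·f(n/b) = (a/b^1)·f(n) with a/b^1 = 3^-1 < 1). Case 3: S(n) = Θ(f(n)) = Θ(n).

Case 3: S(n) = Θ(n)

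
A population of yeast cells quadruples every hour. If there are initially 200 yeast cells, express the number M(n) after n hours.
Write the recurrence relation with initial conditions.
Each hour multiplies the count by 4, so the count after n hours depends only on the count after n-1 hours: M(n) = 4 × M(n-1). The starting count gives M(0) = 200.
Unrolling n times gives the closed form M(n) = 200 × 4ⁿ.

M(n) = 4 × M(n-1), M(0) = 200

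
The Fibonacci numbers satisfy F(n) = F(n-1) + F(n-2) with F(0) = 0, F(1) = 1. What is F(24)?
Computing the sequence terms:
0, 1, 1, 2, 3, 5, 8, 13, 21, 34, 55, 89, 144, 233, 377, 610, 987, 1597, 2584, 4181, 6765, 10946, 17711, 28657, 46368

46368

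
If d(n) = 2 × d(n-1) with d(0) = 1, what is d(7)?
Computing step by step:
d(0) = 1
d(1) = 2 × 1 = 2
d(2) = 2 × 2 = 4
d(3) = 2 × 4 = 8
d(4) = 2 × 8 = 16
d(5) = 2 × 16 = 32
d(6) = 2 × 32 = 64
d(7) = 2 × 64 = 128

128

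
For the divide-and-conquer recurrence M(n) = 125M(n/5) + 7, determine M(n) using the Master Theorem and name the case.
Master Theorem template: M(n) = a·M(n/b) + f(n).
Here: a=125, b=5, f(n)=7
Compute log_b(a) = log_5(125) = 3.
f(n) = 7 = O(n^(3-ε)) with ε = 3. Case 1: M(n) = Θ(n^log_b(a)) = Θ(n^3).

Case 1: M(n) = Θ(n^3)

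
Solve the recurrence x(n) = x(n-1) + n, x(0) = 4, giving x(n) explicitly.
Recurrence: x(n) = x(n-1) + n, initial: x(0) = 4.
Telescoping: x(n) = x(0) + Σᵢ₌₁ⁿ i = 4 + n(n+1)/2.

x(n) = n(n+1)/2 + 4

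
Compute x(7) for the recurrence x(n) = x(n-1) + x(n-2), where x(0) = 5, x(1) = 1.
Computing the sequence terms:
5, 1, 6, 7, 13, 20, 33, 53

53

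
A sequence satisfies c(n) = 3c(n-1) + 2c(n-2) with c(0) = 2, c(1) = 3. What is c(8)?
Computing the sequence terms:
2, 3, 13, 45, 161, 573, 2041, 7269, 25889

25889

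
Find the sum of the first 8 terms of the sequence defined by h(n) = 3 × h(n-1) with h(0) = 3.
Computing the sequence terms: 3, 9, 27, 81, 243, 729, 2187, 6561
Adding these values together:

9840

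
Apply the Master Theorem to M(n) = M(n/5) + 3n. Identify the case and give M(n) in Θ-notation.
Master Theorem template: M(n) = a·M(n/b) + f(n).
Here: a=1, b=5, f(n)=3n
Compute log_b(a) = log_5(1) = 0.
f(n) = 3n = Ω(n^(0+ε)) with ε = 1, and the regularity condition holds (a·f(n/b) = (a/b^1)·f(n) with a/b^1 = 5^-1 < 1). Case 3: M(n) = Θ(f(n)) = Θ(n).

Case 3: M(n) = Θ(n)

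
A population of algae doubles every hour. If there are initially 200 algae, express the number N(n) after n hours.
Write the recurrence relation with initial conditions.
Each hour multiplies the count by 2, so the count after n hours depends only on the count after n-1 hours: N(n) = 2 × N(n-1). The starting count gives N(0) = 200.
Unrolling n times gives the closed form N(n) = 200 × 2ⁿ.

N(n) = 2 × N(n-1), N(0) = 200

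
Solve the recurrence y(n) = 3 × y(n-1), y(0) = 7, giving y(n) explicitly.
Recurrence: y(n) = 3 × y(n-1), initial: y(0) = 7.
Each term is 3 times the previous, so this is geometric with ratio 3. After n steps: y(n) = y(0)·3ⁿ = 7·3ⁿ.

y(n) = 7·3ⁿ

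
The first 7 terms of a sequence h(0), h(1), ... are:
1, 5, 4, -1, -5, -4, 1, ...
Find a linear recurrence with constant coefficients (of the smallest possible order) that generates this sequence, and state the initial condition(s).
Look for the lowest-order linear relation among consecutive terms.
Observation: h(n) - 1·h(n-1) - (-1)·h(n-2) = 0 holds for the shown terms, and no order-1 relation h(n) = α·h(n-1) + β fits.
Check at n=3: 1·4 + (-1)·5 = -1. ✓

h(n) = h(n-1) - h(n-2), h(0) = 1, h(1) = 5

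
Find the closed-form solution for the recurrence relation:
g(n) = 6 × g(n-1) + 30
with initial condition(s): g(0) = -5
Recurrence: g(n) = 6 × g(n-1) + 30, initial: g(0) = -5.
Try g(n) = A·6ⁿ + C. Substituting: A·6ⁿ + C = 6(A·6ⁿ⁻¹ + C) + 30 = A·6ⁿ + 6C + 30, so C = 6C + 30, giving C = -6. Then g(0) = A - 6 = -5 gives A = 1.

g(n) = 6ⁿ - 6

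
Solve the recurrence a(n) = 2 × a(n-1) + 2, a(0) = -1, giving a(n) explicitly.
Recurrence: a(n) = 2 × a(n-1) + 2, initial: a(0) = -1.
Try a(n) = A·2ⁿ + C. Substituting: A·2ⁿ + C = 2(A·2ⁿ⁻¹ + C) + 2 = A·2ⁿ + 2C + 2, so C = 2C + 2, giving C = -2. Then a(0) = A - 2 = -1 gives A = 1.

a(n) = 2ⁿ - 2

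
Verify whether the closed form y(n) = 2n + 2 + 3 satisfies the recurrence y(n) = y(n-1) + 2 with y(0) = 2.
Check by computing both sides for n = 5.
From the recurrence with y(0) = 2:
  y(0) = 2, y(1) = 4, y(2) = 6, y(3) = 8, y(4) = 10, y(5) = 12
  so the recurrence gives y(5) = 12.
From the proposed closed form y(n) = 2n + 2 + 3:
  y(5) = 15.
The recurrence gives 12 but the closed form gives 15, so the closed form does not satisfy the recurrence.

No, the closed form is incorrect.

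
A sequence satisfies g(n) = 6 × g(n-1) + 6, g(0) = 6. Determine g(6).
Computing step by step:
g(0) = 6
g(1) = 6 × 6 + 6 = 42
g(2) = 6 × 42 + 6 = 258
g(3) = 6 × 258 + 6 = 1554
g(4) = 6 × 1554 + 6 = 9330
g(5) = 6 × 9330 + 6 = 55986
g(6) = 6 × 55986 + 6 = 335922

335922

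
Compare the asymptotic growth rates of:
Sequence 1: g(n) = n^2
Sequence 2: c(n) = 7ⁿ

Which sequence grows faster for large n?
Comparing growth rates:
Growth-rate hierarchy: log n ≺ any polynomial ≺ any exponential cⁿ (c>1) ≺ n! ≺ nⁿ.
exponential base 7 dominates polynomial degree 2 asymptotically.

c(n) grows faster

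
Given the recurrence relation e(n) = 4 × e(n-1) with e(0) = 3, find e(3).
Computing step by step:
e(0) = 3
e(1) = 4 × 3 = 12
e(2) = 4 × 12 = 48
e(3) = 4 × 48 = 192

192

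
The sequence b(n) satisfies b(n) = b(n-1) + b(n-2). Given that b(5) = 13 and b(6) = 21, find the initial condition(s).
Work backwards using b(k) = b(k+2) - b(k+1):
b(4) = b(6) - b(5) = 21 - 13 = 8
b(3) = b(5) - b(4) = 13 - 8 = 5
b(2) = b(4) - b(3) = 8 - 5 = 3
b(1) = b(3) - b(2) = 5 - 3 = 2
b(0) = b(2) - b(1) = 3 - 2 = 1

b(0) = 1, b(1) = 2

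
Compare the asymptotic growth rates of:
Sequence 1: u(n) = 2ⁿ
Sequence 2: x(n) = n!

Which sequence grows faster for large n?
Comparing growth rates:
Growth-rate hierarchy: log n ≺ any polynomial ≺ any exponential cⁿ (c>1) ≺ n! ≺ nⁿ.
factorial dominates exponential base 2 asymptotically.

x(n) grows faster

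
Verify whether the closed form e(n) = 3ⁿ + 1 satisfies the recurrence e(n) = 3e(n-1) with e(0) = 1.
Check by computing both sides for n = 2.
From the recurrence with e(0) = 1:
  e(0) = 1, e(1) = 3, e(2) = 9
  so the recurrence gives e(2) = 9.
From the proposed closed form e(n) = 3ⁿ + 1:
  e(2) = 10.
The recurrence gives 9 but the closed form gives 10, so the closed form does not satisfy the recurrence.

No, the closed form is incorrect.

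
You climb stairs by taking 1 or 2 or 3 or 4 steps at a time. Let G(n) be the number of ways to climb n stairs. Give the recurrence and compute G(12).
Condition on the size of the last step (1 to 4): before it there were n-1, …, n-4 stairs climbed, and these cases are disjoint, so G(n) = G(n-1) + G(n-2) + G(n-3) + G(n-4) (order-4 linear recurrence).
Initial conditions by direct count (compositions of i into parts ≤ 4): G(1) = 1; G(2) = 2; G(3) = 4; G(4) = 8.
Iterating the recurrence: G(5) = 15, G(6) = 29, G(7) = 56, G(8) = 108, G(9) = 208, G(10) = 401, G(11) = 773, G(12) = 1490.

G(n) = G(n-1) + G(n-2) + G(n-3) + G(n-4), G(1) = 1, G(2) = 2, G(3) = 4, G(4) = 8; G(12) = 1490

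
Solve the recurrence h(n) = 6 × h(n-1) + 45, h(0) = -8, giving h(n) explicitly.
Recurrence: h(n) = 6 × h(n-1) + 45, initial: h(0) = -8.
Try h(n) = A·6ⁿ + C. Substituting: A·6ⁿ + C = 6(A·6ⁿ⁻¹ + C) + 45 = A·6ⁿ + 6C + 45, so C = 6C + 45, giving C = -9. Then h(0) = A - 9 = -8 gives A = 1.

h(n) = 6ⁿ - 9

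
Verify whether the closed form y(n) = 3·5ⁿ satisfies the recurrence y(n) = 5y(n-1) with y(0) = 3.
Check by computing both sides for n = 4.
From the recurrence with y(0) = 3:
  y(0) = 3, y(1) = 15, y(2) = 75, y(3) = 375, y(4) = 1875
  so the recurrence gives y(4) = 1875.
From the proposed closed form y(n) = 3·5ⁿ:
  y(4) = 1875.
Both sides give 1875 at n = 4, and the initial condition(s) match, so the closed form is consistent.

Yes, the closed form is correct.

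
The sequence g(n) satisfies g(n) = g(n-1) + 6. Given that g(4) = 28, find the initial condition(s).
g(4) = g(0) + 4·6, so g(0) = 28 - 24 = 4.

g(0) = 4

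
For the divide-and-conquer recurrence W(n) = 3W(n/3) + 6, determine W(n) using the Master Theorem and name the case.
Master Theorem template: W(n) = a·W(n/b) + f(n).
Here: a=3, b=3, f(n)=6
Compute log_b(a) = log_3(3) = 1.
f(n) = 6 = O(n^(1-ε)) with ε = 1. Case 1: W(n) = Θ(n^log_b(a)) = Θ(n).

Case 1: W(n) = Θ(n)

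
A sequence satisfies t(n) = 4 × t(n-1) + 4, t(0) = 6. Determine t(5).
Computing step by step:
t(0) = 6
t(1) = 4 × 6 + 4 = 28
t(2) = 4 × 28 + 4 = 116
t(3) = 4 × 116 + 4 = 468
t(4) = 4 × 468 + 4 = 1876
t(5) = 4 × 1876 + 4 = 7508

7508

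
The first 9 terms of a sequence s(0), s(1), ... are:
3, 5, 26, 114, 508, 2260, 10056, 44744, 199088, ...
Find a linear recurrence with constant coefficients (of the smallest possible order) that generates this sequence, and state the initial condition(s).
Look for the lowest-order linear relation among consecutive terms.
Observation: s(n) - 4·s(n-1) - (2)·s(n-2) = 0 holds for the shown terms, and no order-1 relation s(n) = α·s(n-1) + β fits.
Check at n=3: 4·26 + (2)·5 = 114. ✓

s(n) = 4s(n-1) + 2s(n-2), s(0) = 3, s(1) = 5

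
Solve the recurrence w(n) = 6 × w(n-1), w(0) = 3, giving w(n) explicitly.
Recurrence: w(n) = 6 × w(n-1), initial: w(0) = 3.
Each term is 6 times the previous, so this is geometric with ratio 6. After n steps: w(n) = w(0)·6ⁿ = 3·6ⁿ.

w(n) = 3·6ⁿ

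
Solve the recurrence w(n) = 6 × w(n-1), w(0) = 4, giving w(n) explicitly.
Recurrence: w(n) = 6 × w(n-1), initial: w(0) = 4.
Each term is 6 times the previous, so this is geometric with ratio 6. After n steps: w(n) = w(0)·6ⁿ = 4·6ⁿ.

w(n) = 4·6ⁿ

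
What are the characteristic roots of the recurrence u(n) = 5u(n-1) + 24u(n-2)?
Substitute u(n) = rⁿ and divide through by rⁿ⁻²: r² - 5r - 24 = 0
Factor: (r + 3)(r - 8) = 0, so r = -3, 8.
General solution: u(n) = A·(-3)ⁿ + B·8ⁿ

Characteristic: r² - 5r - 24 = 0, Roots: r = -3, 8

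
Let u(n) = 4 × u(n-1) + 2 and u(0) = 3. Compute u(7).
Computing step by step:
u(0) = 3
u(1) = 4 × 3 + 2 = 14
u(2) = 4 × 14 + 2 = 58
u(3) = 4 × 58 + 2 = 234
u(4) = 4 × 234 + 2 = 938
u(5) = 4 × 938 + 2 = 3754
u(6) = 4 × 3754 + 2 = 15018
u(7) = 4 × 15018 + 2 = 60074

60074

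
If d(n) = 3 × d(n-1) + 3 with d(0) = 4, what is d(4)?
Computing step by step:
d(0) = 4
d(1) = 3 × 4 + 3 = 15
d(2) = 3 × 15 + 3 = 48
d(3) = 3 × 48 + 3 = 147
d(4) = 3 × 147 + 3 = 444

444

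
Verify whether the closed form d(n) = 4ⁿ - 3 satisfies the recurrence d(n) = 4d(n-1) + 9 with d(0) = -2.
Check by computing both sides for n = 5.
From the recurrence with d(0) = -2:
  d(0) = -2, d(1) = 1, d(2) = 13, d(3) = 61, d(4) = 253, d(5) = 1021
  so the recurrence gives d(5) = 1021.
From the proposed closed form d(n) = 4ⁿ - 3:
  d(5) = 1021.
Both sides give 1021 at n = 5, and the initial condition(s) match, so the closed form is consistent.

Yes, the closed form is correct.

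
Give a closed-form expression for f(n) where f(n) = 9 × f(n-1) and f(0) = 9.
Recurrence: f(n) = 9 × f(n-1), initial: f(0) = 9.
Each term is 9 times the previous, so this is geometric with ratio 9. After n steps: f(n) = f(0)·9ⁿ = 9·9ⁿ.

f(n) = 9·9ⁿ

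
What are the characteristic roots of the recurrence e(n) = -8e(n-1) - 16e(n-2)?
Substitute e(n) = rⁿ and divide through by rⁿ⁻²: r² + 8r + 16 = 0
Factor: (r + 4)² = 0, so r = -4 (double root).
General solution: e(n) = (A + Bn)·(-4)ⁿ

Characteristic: r² + 8r + 16 = 0, Roots: r = -4 (double root)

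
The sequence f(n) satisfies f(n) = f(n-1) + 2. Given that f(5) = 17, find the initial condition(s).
f(5) = f(0) + 5·2, so f(0) = 17 - 10 = 7.

f(0) = 7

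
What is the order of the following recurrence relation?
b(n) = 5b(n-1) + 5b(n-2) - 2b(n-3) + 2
The order is the largest lag k for which b(n-k) appears. Here the deepest term is b(n-3) (the 2 term is non-homogeneous and does not affect the order), so the order is 3.

Order 3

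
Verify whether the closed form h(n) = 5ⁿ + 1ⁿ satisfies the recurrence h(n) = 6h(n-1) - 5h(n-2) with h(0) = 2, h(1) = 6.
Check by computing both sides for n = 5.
From the recurrence with h(0) = 2, h(1) = 6:
  h(0) = 2, h(1) = 6, h(2) = 26, h(3) = 126, h(4) = 626, h(5) = 3126
  so the recurrence gives h(5) = 3126.
From the proposed closed form h(n) = 5ⁿ + 1ⁿ:
  h(5) = 3126.
Both sides give 3126 at n = 5, and the initial condition(s) match, so the closed form is consistent.

Yes, the closed form is correct.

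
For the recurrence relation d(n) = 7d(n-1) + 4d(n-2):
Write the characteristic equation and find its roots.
Substitute d(n) = rⁿ and divide through by rⁿ⁻²: r² - 7r - 4 = 0
Discriminant: 7² + 4·4 = 65, not a perfect square, so by the quadratic formula r = (7 ± √65)/2.
General solution: d(n) = A·r₁ⁿ + B·r₂ⁿ where r₁,r₂ = (7 ± √65)/2

Characteristic: r² - 7r - 4 = 0, Roots: r = (7 ± √65)/2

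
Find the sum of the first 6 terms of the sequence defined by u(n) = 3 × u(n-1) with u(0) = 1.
Computing the sequence terms: 1, 3, 9, 27, 81, 243
Adding these values together:

364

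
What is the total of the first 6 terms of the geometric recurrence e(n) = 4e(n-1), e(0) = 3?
Computing the sequence terms: 3, 12, 48, 192, 768, 3072
Adding these values together:

4095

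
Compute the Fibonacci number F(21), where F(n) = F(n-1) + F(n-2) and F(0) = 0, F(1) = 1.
Computing the sequence terms:
0, 1, 1, 2, 3, 5, 8, 13, 21, 34, 55, 89, 144, 233, 377, 610, 987, 1597, 2584, 4181, 6765, 10946

10946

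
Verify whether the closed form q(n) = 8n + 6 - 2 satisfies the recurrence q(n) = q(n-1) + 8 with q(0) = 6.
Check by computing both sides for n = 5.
From the recurrence with q(0) = 6:
  q(0) = 6, q(1) = 14, q(2) = 22, q(3) = 30, q(4) = 38, q(5) = 46
  so the recurrence gives q(5) = 46.
From the proposed closed form q(n) = 8n + 6 - 2:
  q(5) = 44.
The recurrence gives 46 but the closed form gives 44, so the closed form does not satisfy the recurrence.

No, the closed form is incorrect.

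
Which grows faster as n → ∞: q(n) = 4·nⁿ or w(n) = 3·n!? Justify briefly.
Comparing growth rates:
Growth-rate hierarchy: log n ≺ any polynomial ≺ any exponential cⁿ (c>1) ≺ n! ≺ nⁿ.
super-exponential nⁿ dominates factorial asymptotically.

q(n) grows faster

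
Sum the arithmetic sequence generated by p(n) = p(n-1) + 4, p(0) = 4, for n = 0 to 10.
Computing the sequence terms: 4, 8, 12, 16, 20, 24, 28, 32, 36, 40, 44
Adding these values together:

264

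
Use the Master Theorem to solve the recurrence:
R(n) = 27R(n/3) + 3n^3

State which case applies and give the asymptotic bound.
Master Theorem template: R(n) = a·R(n/b) + f(n).
Here: a=27, b=3, f(n)=3n^3
Compute log_b(a) = log_3(27) = 3.
f(n) = 3n^3 = Θ(n^3). Case 2: R(n) = Θ(n^3 log n).

Case 2: R(n) = Θ(n^3 log n)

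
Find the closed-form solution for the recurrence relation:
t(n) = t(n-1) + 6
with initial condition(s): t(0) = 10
Recurrence: t(n) = t(n-1) + 6, initial: t(0) = 10.
Each step adds 6, so t(n) = t(0) + 6n = 6n + 10.

t(n) = 6n + 10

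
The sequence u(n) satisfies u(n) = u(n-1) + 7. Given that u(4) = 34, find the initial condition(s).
u(4) = u(0) + 4·7, so u(0) = 34 - 28 = 6.

u(0) = 6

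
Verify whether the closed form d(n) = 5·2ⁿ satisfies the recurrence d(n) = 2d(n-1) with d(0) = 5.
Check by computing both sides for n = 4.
From the recurrence with d(0) = 5:
  d(0) = 5, d(1) = 10, d(2) = 20, d(3) = 40, d(4) = 80
  so the recurrence gives d(4) = 80.
From the proposed closed form d(n) = 5·2ⁿ:
  d(4) = 80.
Both sides give 80 at n = 4, and the initial condition(s) match, so the closed form is consistent.

Yes, the closed form is correct.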